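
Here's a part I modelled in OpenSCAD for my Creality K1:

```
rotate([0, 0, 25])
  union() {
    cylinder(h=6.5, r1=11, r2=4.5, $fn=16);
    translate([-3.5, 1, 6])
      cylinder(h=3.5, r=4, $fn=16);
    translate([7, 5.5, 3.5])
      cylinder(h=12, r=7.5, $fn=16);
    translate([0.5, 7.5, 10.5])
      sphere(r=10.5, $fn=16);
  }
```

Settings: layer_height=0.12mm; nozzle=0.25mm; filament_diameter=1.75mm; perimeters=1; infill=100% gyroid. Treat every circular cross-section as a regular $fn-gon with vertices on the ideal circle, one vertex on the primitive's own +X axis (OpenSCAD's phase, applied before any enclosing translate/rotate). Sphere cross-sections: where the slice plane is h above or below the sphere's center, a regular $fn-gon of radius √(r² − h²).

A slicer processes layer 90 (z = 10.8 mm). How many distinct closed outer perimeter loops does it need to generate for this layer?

1

At z = 10.8 mm: the cone does not reach this height (z outside [0, 6.5]); the cylinder at (-3.5, 1) is not intersected at this z (z outside [6, 9.5]); the r=7.5 cylinder at (7, 5.5) gives a regular 16-gon of circumradius 7.5 (constant along its height); the sphere at (0.5, 7.5): section is a regular 16-gon, circumradius = √(r²−h²) = √(10.5²−0.3²) = 10.496; Merging all regions: the regions partially overlap (shared area 124.50 mm²), so overlapping operands fuse into one piece — 1 connected region; (rotated 25° about Z; rotation is an isometry so areas/perimeters/island counts are preserved). The result has 1 disconnected region.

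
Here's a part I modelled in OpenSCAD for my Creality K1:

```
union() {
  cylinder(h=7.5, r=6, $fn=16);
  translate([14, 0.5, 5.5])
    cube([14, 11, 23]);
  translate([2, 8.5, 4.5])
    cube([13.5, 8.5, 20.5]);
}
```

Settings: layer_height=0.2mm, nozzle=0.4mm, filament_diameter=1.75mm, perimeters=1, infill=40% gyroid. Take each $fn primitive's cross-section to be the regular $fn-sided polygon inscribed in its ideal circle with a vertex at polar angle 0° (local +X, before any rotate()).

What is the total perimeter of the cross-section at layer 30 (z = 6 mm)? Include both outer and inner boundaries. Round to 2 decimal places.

122.46 mm

At z = 6 mm: the cylinder: section is a regular 16-gon, circumradius r=6 (perimeter = 2·16·6.000·sin(180°/16) = 37.46 mm); the cube at (14, 0.5) is present — its section is the full 14×11 rectangle (perimeter 50.00 mm); the 13.5×8.5 cube at (2, 8.5) contributes its full rectangle (perimeter 44.00 mm); Merging all regions: the regions partially overlap (shared area 4.50 mm²), so the edge portions inside another operand are dropped and the merged outline is re-measured after clipping — boundary = 122.46 mm. Overall, the cross-section has 2 separate islands. Total boundary length (outer) = 122.46 mm.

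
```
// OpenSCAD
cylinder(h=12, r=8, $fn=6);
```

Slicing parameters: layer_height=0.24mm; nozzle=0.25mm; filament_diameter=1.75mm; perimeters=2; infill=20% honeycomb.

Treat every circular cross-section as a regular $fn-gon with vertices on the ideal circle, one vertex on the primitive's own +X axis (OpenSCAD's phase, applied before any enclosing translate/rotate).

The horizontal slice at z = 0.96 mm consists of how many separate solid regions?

At z = 0.96 mm: the cylinder: section is a regular 6-gon, circumradius r=8. The result has 1 disconnected region.

1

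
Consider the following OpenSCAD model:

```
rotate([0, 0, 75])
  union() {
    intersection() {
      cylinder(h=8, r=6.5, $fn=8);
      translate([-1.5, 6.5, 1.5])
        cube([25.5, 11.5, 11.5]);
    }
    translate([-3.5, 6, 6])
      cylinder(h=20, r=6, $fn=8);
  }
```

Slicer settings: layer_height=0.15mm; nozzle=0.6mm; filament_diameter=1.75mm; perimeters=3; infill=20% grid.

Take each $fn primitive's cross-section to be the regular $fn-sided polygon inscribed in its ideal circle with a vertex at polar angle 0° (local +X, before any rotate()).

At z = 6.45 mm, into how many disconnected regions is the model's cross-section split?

At z = 6.45 mm: the r=6.5 cylinder gives a regular 8-gon of circumradius 6.5 (constant along its height); the cube at (-1.5, 6.5) (footprint 25.5×11.5) is included at this height; After intersecting: the 25.5×11.5 cube at (-1.5, 6.5) does not overlap the r=6.5 cylinder (empty) — nothing remains; the r=6 cylinder at (-3.5, 6) gives a regular 8-gon of circumradius 6 (constant along its height); Taking the union: only the r=6 cylinder at (-3.5, 6) is present, so the union is just that shape — 1 connected region; (whole slice rotated 75° about Z — lengths, areas and connectivity unchanged). The result has 1 disconnected region.

1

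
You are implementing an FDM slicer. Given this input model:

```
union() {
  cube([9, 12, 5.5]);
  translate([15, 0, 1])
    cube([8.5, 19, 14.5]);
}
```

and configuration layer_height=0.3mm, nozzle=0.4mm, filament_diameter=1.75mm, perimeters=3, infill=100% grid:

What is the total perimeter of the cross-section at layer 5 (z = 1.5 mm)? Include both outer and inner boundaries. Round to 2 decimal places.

97.00 mm

At z = 1.5 mm: the cube (footprint 9×12) is included at this height (perimeter 42.00 mm); the cube at (15, 0) (footprint 8.5×19) is included at this height (perimeter 55.00 mm); Taking the union: the 2 present regions are separate (no shared area or edge), so areas and boundary lengths simply add and each stays a separate island — boundary = 97.00 mm. Overall, the cross-section has 2 separate islands. Total boundary length (outer) = 97.00 mm.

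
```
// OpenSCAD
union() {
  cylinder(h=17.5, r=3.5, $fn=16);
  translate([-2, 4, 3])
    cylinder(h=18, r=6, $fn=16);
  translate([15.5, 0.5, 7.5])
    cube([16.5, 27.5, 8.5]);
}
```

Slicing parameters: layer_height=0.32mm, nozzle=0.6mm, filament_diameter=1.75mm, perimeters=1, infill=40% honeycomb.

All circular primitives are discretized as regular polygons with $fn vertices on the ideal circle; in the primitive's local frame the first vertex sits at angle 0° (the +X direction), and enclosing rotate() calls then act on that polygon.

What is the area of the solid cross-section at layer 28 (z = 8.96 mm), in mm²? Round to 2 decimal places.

575.15 mm²

At z = 8.96 mm: the r=3.5 cylinder contributes a regular 16-gon of circumradius 3.5 (area = (16/2)·3.500²·sin(360°/16) = 37.50 mm²); the r=6 cylinder at (-2, 4) contributes a regular 16-gon of circumradius 6 (area = (16/2)·6.000²·sin(360°/16) = 110.21 mm²); the cube at (15.5, 0.5) (footprint 16.5×27.5) is included at this height (area 453.75 mm²); Combining (union): the regions partially overlap — summed areas 601.47 mm² minus the doubly-counted overlap 26.31 mm² gives 575.15 mm² — area = 575.15 mm². Overall, the cross-section has 2 separate islands. Net area = 575.15 mm².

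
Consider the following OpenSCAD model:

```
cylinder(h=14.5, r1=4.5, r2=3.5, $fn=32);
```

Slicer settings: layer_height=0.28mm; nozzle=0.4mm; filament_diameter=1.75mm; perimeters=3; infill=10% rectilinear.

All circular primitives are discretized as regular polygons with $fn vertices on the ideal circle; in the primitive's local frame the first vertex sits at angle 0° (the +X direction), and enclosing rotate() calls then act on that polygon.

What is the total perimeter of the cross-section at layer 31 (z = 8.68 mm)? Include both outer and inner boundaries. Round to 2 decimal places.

At z = 8.68 mm: the cone (r1=4.5→r2=3.5) has section circumradius 3.901 here — a regular 32-gon (perimeter = 2·32·3.901·sin(180°/32) = 24.47 mm). Overall, the cross-section is a single solid region. Total boundary length (outer) = 24.47 mm.

24.47 mm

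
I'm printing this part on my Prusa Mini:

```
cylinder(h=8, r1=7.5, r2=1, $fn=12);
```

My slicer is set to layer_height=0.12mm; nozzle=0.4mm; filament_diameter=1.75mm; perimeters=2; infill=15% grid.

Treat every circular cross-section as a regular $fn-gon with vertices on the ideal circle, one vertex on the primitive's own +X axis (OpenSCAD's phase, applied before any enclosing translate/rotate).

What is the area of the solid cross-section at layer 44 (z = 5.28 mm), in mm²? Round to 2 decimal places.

At z = 5.28 mm: the cone contributes a regular 12-gon of circumradius 3.210 (interpolated between r1=7.5 and r2=1 at t=0.660) (area = (12/2)·3.210²·sin(360°/12) = 30.91 mm²). Overall, the cross-section is a single solid region. Net area = 30.91 mm².

30.91 mm²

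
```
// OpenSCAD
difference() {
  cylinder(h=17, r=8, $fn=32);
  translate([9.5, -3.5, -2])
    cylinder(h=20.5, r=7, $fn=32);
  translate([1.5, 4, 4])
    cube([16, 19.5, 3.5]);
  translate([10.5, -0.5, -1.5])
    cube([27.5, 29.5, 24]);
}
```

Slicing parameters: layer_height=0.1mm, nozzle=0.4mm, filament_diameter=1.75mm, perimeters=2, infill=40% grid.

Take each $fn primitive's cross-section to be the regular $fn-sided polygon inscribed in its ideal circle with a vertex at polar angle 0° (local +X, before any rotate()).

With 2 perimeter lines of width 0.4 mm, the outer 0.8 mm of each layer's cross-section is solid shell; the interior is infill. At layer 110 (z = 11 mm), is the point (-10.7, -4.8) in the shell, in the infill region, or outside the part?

At z = 11 mm: the cylinder: section is a regular 32-gon, circumradius r=8; the r=7 cylinder at (9.5, -3.5) gives a regular 32-gon of circumradius 7 (constant along its height); the cube at (1.5, 4) is absent (z outside [4, 7.5]); the 27.5×29.5 cube at (10.5, -0.5) contributes its full rectangle; After the difference (first − rest): starting from the r=8 cylinder, the r=7 cylinder at (9.5, -3.5) partially overlaps it — only the 36.61 mm² overlap (of its 152.95 mm²) is removed, clipping the outline; the 27.5×29.5 cube at (10.5, -0.5) misses the remaining region (no effect) — 1 connected region. Overall, the cross-section is a single solid region. The nearest boundary edge runs (-6.65, -4.44)→(-7.39, -3.06); distance from the point to it = 3.74 mm. The point is not inside any of the regions above, so it lies outside the cross-section (3.74 mm from the nearest boundary).

outside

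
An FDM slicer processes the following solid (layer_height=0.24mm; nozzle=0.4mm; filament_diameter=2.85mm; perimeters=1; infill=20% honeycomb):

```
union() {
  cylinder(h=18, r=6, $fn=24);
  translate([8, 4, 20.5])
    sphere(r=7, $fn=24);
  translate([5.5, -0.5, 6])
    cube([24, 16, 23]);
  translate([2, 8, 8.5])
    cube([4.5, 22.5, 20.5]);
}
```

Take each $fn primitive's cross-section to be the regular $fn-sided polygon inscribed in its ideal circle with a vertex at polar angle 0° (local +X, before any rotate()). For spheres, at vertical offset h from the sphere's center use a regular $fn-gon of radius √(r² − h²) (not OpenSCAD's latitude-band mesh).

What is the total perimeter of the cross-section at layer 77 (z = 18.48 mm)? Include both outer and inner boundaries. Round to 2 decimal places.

At z = 18.48 mm: the cylinder is absent (z outside [0, 18]); the r=7 sphere at (8, 4) slices to a regular 24-gon of circumradius 6.702 (√(r²−h²) with h=2.02 from center) (perimeter = 2·24·6.702·sin(180°/24) = 41.99 mm); the cube at (5.5, -0.5) is present — its section is the full 24×16 rectangle (perimeter 80.00 mm); the cube at (2, 8) is present — its section is the full 4.5×22.5 rectangle (perimeter 54.00 mm); Taking the union: the regions partially overlap (shared area 101.06 mm²), so the edge portions inside another operand are dropped and the merged outline is re-measured after clipping — boundary = 118.64 mm. Overall, the cross-section is a single solid region. Total boundary length (outer) = 118.64 mm.

118.64 mm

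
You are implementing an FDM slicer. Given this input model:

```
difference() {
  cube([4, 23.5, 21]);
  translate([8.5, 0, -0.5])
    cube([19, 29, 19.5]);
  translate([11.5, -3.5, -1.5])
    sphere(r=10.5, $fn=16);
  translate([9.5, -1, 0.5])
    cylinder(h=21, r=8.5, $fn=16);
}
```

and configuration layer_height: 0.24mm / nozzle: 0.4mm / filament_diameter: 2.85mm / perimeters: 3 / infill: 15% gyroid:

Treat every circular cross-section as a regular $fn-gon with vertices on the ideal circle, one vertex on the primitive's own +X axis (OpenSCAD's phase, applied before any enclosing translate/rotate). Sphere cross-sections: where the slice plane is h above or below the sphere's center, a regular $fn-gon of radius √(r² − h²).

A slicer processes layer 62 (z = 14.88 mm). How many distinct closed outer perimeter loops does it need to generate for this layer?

At z = 14.88 mm: the cube (footprint 4×23.5) is included at this height; the cube at (8.5, 0) (footprint 19×29) is included at this height; the sphere at (11.5, -3.5) is not intersected at this z (|z−center|=16.380 > r=10.5); the cylinder at (9.5, -1): section is a regular 16-gon, circumradius r=8.5; Subtracting the remaining from the first: starting from the 4×23.5 cube, the 19×29 cube at (8.5, 0) misses the remaining region (no effect); the r=8.5 cylinder at (9.5, -1) partially overlaps it — only the 9.84 mm² overlap (of its 221.19 mm²) is removed, clipping the outline — 1 connected region. The result has 1 disconnected region.

1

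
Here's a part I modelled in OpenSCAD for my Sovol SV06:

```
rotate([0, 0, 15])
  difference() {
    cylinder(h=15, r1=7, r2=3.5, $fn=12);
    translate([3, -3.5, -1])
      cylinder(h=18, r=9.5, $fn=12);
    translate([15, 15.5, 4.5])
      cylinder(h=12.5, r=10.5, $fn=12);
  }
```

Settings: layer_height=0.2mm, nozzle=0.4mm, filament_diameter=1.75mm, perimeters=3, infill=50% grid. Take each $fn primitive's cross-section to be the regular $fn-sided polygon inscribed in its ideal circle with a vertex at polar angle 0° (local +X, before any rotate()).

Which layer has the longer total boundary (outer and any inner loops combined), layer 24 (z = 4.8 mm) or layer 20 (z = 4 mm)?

Layer 24 (z = 4.8): the cone (r1=7→r2=3.5) has section circumradius 5.880 here — a regular 12-gon (perimeter = 2·12·5.880·sin(180°/12) = 36.52 mm); the cylinder at (3, -3.5): section is a regular 12-gon, circumradius r=9.5 (perimeter = 2·12·9.500·sin(180°/12) = 59.01 mm); the r=10.5 cylinder at (15, 15.5) gives a regular 12-gon of circumradius 10.5 (constant along its height) (perimeter = 2·12·10.500·sin(180°/12) = 65.22 mm); Subtracting the remaining from the first: starting from the cone, the r=9.5 cylinder at (3, -3.5) partially overlaps it — only the 96.55 mm² overlap (of its 270.75 mm²) is removed, clipping the outline; the r=10.5 cylinder at (15, 15.5) misses the remaining region (no effect) — boundary = 21.02 mm; (whole slice rotated 15° about Z — lengths, areas and connectivity unchanged). So its perimeter = 21.02 mm. Layer 20 (z = 4): the cone contributes a regular 12-gon of circumradius 6.067 (interpolated between r1=7 and r2=3.5 at t=0.267) (perimeter = 2·12·6.067·sin(180°/12) = 37.68 mm); the cylinder at (3, -3.5): section is a regular 12-gon, circumradius r=9.5 (perimeter = 2·12·9.500·sin(180°/12) = 59.01 mm); the cylinder at (15, 15.5) is not intersected at this z (z outside [4.5, 17]); Subtracting the remaining from the first: starting from the cone, the r=9.5 cylinder at (3, -3.5) partially overlaps it — only the 101.15 mm² overlap (of its 270.75 mm²) is removed, clipping the outline — boundary = 22.76 mm; (whole slice rotated 15° about Z — lengths, areas and connectivity unchanged). So its perimeter = 22.76 mm. Layer 20 is larger (22.76 vs 21.02 mm).

layer 20 (z = 4 mm)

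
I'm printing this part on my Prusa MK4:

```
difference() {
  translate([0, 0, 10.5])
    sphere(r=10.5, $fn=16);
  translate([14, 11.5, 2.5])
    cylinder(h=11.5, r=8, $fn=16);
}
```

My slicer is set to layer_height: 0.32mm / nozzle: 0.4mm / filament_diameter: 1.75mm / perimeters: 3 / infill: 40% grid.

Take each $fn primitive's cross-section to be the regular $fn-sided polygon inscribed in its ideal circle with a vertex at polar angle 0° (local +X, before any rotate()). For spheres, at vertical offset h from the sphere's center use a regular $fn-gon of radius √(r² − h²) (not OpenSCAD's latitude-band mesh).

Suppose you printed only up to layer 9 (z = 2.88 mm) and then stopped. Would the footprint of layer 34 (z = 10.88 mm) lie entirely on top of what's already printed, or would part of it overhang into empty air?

part overhangs

Compare the two slices. At z = 2.88: the sphere: section is a regular 16-gon, circumradius = √(r²−h²) = √(10.5²−7.62²) = 7.224 (area = (16/2)·7.224²·sin(360°/16) = 159.76 mm²); the r=8 cylinder at (14, 11.5) contributes a regular 16-gon of circumradius 8 (area = (16/2)·8.000²·sin(360°/16) = 195.93 mm²); Subtracting the remaining from the first: starting from the r=10.5 sphere (159.76 mm²), the r=8 cylinder at (14, 11.5) misses the remaining region (no effect) — area = 159.76 mm². At z = 10.88: the r=10.5 sphere slices to a regular 16-gon of circumradius 10.493 (√(r²−h²) with h=0.38 from center) (area = (16/2)·10.493²·sin(360°/16) = 337.08 mm²); the r=8 cylinder at (14, 11.5) contributes a regular 16-gon of circumradius 8 (area = (16/2)·8.000²·sin(360°/16) = 195.93 mm²); After the difference (first − rest): starting from the r=10.5 sphere (337.08 mm²), the r=8 cylinder at (14, 11.5) partially overlaps it — only the 0.23 mm² overlap (of its 195.93 mm²) is removed, clipping the outline — area = 336.86 mm². Checking containment: at z = 10.88 the cross-section extends beyond the z = 2.88 cross-section by about 177.09 mm².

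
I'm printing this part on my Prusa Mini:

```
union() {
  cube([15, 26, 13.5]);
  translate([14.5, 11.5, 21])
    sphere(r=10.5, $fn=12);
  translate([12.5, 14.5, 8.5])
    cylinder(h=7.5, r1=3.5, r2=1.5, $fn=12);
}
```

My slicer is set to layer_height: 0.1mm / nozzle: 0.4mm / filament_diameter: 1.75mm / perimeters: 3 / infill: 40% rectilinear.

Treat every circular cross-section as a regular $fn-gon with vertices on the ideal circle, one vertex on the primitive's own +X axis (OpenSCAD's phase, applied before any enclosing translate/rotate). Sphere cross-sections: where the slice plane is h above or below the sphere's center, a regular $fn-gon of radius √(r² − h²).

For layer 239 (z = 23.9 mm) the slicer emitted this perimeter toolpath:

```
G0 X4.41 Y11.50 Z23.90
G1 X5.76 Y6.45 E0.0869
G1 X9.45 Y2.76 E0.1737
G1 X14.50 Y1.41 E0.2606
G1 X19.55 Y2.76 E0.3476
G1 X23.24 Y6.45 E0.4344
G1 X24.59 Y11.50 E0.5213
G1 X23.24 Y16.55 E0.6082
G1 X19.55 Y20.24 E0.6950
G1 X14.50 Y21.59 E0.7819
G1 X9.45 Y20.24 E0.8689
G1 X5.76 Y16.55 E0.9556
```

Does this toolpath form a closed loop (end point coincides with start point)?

Start point (G0): (4.41, 11.50). End point (last G1): the path does not return to the start — open.

no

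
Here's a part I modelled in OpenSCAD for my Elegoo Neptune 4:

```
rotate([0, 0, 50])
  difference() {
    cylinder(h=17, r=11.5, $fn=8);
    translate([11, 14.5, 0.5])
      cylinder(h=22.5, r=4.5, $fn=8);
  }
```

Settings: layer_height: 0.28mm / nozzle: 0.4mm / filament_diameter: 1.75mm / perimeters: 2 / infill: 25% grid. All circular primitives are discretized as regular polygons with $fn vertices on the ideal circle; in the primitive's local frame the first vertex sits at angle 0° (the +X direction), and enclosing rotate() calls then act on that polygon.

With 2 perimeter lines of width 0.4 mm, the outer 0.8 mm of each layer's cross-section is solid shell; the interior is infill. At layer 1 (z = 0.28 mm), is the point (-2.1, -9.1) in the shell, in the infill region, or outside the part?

infill

At z = 0.28 mm: the cylinder: section is a regular 8-gon, circumradius r=11.5; the cylinder at (11, 14.5) is not intersected at this z (z outside [0.5, 23]); After the difference (first − rest): none of the subtracted shapes is present at this height, so the r=11.5 cylinder is unchanged — 1 connected region; (whole slice rotated 50° about Z — lengths, areas and connectivity unchanged). Overall, the cross-section is a single solid region. Undo the 50° rotation: the query point maps to (-8.321, -4.241) in the un-rotated model frame. The nearest boundary edge runs (-11.50, 0.00)→(-8.13, -8.13); distance from the point to it = 1.31 mm. The point is inside the cross-section and 1.31 mm from the nearest boundary — more than the 0.8 mm shell width (2 × 0.4), so it's in the infill interior.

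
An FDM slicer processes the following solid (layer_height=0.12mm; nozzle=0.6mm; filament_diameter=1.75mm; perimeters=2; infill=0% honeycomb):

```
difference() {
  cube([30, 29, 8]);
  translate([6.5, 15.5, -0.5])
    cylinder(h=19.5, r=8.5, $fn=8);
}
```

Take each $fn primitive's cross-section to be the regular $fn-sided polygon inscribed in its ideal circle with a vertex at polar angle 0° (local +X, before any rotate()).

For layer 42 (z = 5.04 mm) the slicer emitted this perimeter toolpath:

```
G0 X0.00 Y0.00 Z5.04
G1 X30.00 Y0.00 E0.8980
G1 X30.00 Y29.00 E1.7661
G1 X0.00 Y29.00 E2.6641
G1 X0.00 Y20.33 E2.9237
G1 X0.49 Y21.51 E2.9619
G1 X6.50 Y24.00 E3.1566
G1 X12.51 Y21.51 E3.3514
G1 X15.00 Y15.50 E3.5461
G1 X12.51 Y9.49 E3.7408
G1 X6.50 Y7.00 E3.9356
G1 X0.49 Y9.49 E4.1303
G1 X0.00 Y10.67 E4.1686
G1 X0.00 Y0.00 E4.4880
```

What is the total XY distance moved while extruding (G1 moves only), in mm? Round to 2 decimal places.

Sum the Euclidean lengths of each G1 segment: total = 149.93 mm.

149.93 mm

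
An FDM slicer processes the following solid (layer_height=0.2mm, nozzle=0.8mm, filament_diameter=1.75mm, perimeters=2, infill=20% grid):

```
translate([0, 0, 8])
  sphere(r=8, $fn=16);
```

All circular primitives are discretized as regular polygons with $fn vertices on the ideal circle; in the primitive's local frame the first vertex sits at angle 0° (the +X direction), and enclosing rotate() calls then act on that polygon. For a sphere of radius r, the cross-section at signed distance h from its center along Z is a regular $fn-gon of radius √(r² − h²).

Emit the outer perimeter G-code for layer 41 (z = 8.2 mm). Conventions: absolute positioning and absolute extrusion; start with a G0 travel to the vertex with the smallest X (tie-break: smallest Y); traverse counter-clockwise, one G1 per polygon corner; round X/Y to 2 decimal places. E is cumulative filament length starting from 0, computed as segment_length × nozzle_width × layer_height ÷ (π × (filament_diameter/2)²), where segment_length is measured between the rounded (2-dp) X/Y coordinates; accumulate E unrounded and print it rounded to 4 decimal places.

G0 X-8.00 Y0.00 Z8.20
G1 X-7.39 Y-3.06 E0.2076
G1 X-5.66 Y-5.66 E0.4153
G1 X-3.06 Y-7.39 E0.6230
G1 X0.00 Y-8.00 E0.8306
G1 X3.06 Y-7.39 E1.0382
G1 X5.66 Y-5.66 E1.2459
G1 X7.39 Y-3.06 E1.4536
G1 X8.00 Y0.00 E1.6612
G1 X7.39 Y3.06 E1.8687
G1 X5.66 Y5.66 E2.0765
G1 X3.06 Y7.39 E2.2842
G1 X0.00 Y8.00 E2.4918
G1 X-3.06 Y7.39 E2.6993
G1 X-5.66 Y5.66 E2.9071
G1 X-7.39 Y3.06 E3.1148
G1 X-8.00 Y0.00 E3.3224

At z = 8.2 mm: the r=8 sphere slices to a regular 16-gon of circumradius 7.997 (√(r²−h²) with h=0.2 from center). The outline is a single polygon with 16 vertices. Extrusion per mm of travel: 0.8 × 0.2 / (π × 0.875²) = 0.066520. Accumulating E over each segment gives final E = 3.3224.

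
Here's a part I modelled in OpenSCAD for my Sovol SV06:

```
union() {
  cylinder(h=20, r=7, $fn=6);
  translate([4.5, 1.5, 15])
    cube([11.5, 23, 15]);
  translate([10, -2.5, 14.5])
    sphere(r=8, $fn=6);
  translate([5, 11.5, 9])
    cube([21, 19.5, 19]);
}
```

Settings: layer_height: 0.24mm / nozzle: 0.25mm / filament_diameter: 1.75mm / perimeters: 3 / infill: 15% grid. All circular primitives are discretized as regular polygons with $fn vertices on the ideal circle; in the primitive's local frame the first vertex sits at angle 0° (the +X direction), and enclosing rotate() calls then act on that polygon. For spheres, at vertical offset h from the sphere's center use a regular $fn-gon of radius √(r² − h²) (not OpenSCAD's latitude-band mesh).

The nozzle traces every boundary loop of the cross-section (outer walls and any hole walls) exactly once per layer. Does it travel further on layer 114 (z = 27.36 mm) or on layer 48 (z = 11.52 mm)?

Layer 114 (z = 27.36): the cylinder is not intersected at this z (z outside [0, 20]); the cube at (4.5, 1.5) is present — its section is the full 11.5×23 rectangle (perimeter 69.00 mm); the sphere at (10, -2.5) does not reach this height (|z−center|=12.860 > r=8); the cube at (5, 11.5) is present — its section is the full 21×19.5 rectangle (perimeter 81.00 mm); Combining (union): the regions partially overlap (shared area 143.00 mm²), so the edge portions inside another operand are dropped and the merged outline is re-measured after clipping — boundary = 102.00 mm. So its perimeter = 102.00 mm. Layer 48 (z = 11.52): the r=7 cylinder contributes a regular 6-gon of circumradius 7 (perimeter = 2·6·7.000·sin(180°/6) = 42.00 mm); the cube at (4.5, 1.5) does not reach this height (z outside [15, 30]); the r=8 sphere at (10, -2.5) slices to a regular 6-gon of circumradius 7.424 (√(r²−h²) with h=2.98 from center) (perimeter = 2·6·7.424·sin(180°/6) = 44.55 mm); the cube at (5, 11.5) (footprint 21×19.5) is included at this height (perimeter 81.00 mm); Taking the union: the regions partially overlap (shared area 15.15 mm²), so the edge portions inside another operand are dropped and the merged outline is re-measured after clipping — boundary = 149.85 mm. So its perimeter = 149.85 mm. Layer 48 is larger (149.85 vs 102.00 mm).

layer 48 (z = 11.52 mm)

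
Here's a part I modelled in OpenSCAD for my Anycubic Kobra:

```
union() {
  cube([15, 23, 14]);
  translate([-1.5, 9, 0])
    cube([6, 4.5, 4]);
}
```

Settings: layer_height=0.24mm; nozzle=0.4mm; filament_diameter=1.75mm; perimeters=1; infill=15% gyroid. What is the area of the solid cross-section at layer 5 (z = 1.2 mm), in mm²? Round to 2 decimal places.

351.75 mm²

At z = 1.2 mm: the 15×23 cube contributes its full rectangle (area 345.00 mm²); the cube at (-1.5, 9) (footprint 6×4.5) is included at this height (area 27.00 mm²); Merging all regions: the regions partially overlap — summed areas 372.00 mm² minus the doubly-counted overlap 20.25 mm² gives 351.75 mm² — area = 351.75 mm². Overall, the cross-section is a single solid region. Net area = 351.75 mm².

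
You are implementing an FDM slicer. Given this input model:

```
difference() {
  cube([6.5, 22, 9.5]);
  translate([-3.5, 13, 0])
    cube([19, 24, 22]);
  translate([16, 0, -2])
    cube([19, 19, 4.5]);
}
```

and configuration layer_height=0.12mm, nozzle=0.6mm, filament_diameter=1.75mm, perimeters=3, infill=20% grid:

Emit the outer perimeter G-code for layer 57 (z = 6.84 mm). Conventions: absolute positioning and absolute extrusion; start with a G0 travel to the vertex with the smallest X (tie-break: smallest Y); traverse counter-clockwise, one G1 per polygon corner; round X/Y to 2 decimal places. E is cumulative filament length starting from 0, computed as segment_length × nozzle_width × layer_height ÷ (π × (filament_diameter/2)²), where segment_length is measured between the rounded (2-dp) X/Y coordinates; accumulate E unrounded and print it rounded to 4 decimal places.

At z = 6.84 mm: the 6.5×22 cube contributes its full rectangle; the cube at (-3.5, 13) (footprint 19×24) is included at this height; the cube at (16, 0) is absent (z outside [-2, 2.5]); After the difference (first − rest): starting from the 6.5×22 cube, the 19×24 cube at (-3.5, 13) partially overlaps it — only the 58.50 mm² overlap (of its 456.00 mm²) is removed, clipping the outline — 1 connected region. The outline is a single polygon with 4 vertices. Extrusion per mm of travel: 0.6 × 0.12 / (π × 0.875²) = 0.029934. Accumulating E over each segment gives final E = 1.1674.

G0 X0.00 Y0.00 Z6.84
G1 X6.50 Y0.00 E0.1946
G1 X6.50 Y13.00 E0.5837
G1 X0.00 Y13.00 E0.7783
G1 X0.00 Y0.00 E1.1674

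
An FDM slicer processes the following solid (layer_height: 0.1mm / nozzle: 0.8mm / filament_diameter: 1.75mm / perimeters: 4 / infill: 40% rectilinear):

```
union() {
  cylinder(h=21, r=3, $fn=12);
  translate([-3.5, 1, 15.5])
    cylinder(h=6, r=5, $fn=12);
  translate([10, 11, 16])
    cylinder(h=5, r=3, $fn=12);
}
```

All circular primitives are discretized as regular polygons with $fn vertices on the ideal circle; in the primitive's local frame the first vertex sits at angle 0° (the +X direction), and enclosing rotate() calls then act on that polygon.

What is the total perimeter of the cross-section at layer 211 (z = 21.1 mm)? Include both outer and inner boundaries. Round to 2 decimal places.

At z = 21.1 mm: the cylinder is not intersected at this z (z outside [0, 21]); the r=5 cylinder at (-3.5, 1) contributes a regular 12-gon of circumradius 5 (perimeter = 2·12·5.000·sin(180°/12) = 31.06 mm); the cylinder at (10, 11) does not reach this height (z outside [16, 21]); Merging all regions: only the r=5 cylinder at (-3.5, 1) is present, so the union is just that shape — boundary = 31.06 mm. Overall, the cross-section is a single solid region. Total boundary length (outer) = 31.06 mm.

31.06 mm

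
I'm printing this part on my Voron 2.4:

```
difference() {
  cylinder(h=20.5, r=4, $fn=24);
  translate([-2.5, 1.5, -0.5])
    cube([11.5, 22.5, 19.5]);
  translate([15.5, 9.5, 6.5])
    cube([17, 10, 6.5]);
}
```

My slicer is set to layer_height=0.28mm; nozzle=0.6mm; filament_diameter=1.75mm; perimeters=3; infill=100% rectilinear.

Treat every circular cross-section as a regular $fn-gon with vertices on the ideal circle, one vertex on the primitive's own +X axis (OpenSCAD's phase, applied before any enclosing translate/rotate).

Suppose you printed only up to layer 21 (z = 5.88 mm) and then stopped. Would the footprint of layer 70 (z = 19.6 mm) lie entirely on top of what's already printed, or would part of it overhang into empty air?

Compare the two slices. At z = 5.88: the r=4 cylinder contributes a regular 24-gon of circumradius 4 (area = (24/2)·4.000²·sin(360°/24) = 49.69 mm²); the cube at (-2.5, 1.5) is present — its section is the full 11.5×22.5 rectangle (area 258.75 mm²); the cube at (15.5, 9.5) is not intersected at this z (z outside [6.5, 13]); After the difference (first − rest): starting from the r=4 cylinder (49.69 mm²), the 11.5×22.5 cube at (-2.5, 1.5) partially overlaps it — only the 12.09 mm² overlap (of its 258.75 mm²) is removed, clipping the outline — area = 37.60 mm². At z = 19.6: the r=4 cylinder contributes a regular 24-gon of circumradius 4 (area = (24/2)·4.000²·sin(360°/24) = 49.69 mm²); the cube at (-2.5, 1.5) is not intersected at this z (z outside [-0.5, 19]); the cube at (15.5, 9.5) does not reach this height (z outside [6.5, 13]); Subtracting the remaining from the first: none of the subtracted shapes is present at this height, so the r=4 cylinder is unchanged — area = 49.69 mm². Checking containment: at z = 19.6 the cross-section extends beyond the z = 5.88 cross-section by about 12.09 mm².

part overhangs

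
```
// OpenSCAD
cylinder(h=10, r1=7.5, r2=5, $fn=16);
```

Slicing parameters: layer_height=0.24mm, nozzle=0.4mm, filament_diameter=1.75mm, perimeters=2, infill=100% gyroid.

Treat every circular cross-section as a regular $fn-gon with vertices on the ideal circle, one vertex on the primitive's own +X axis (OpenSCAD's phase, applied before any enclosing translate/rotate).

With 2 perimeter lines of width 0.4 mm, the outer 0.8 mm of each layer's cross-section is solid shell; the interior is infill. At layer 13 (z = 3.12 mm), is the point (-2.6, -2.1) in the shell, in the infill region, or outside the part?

infill

At z = 3.12 mm: the cone: at t=0.312 of its height the radius interpolates to r₁+(r₂−r₁)t = 6.720, giving a regular 16-gon of that circumradius. Overall, the cross-section is a single solid region. The nearest boundary edge runs (-6.21, -2.57)→(-4.75, -4.75); distance from the point to it = 3.26 mm. The point is inside the cross-section and 3.26 mm from the nearest boundary — more than the 0.8 mm shell width (2 × 0.4), so it's in the infill interior.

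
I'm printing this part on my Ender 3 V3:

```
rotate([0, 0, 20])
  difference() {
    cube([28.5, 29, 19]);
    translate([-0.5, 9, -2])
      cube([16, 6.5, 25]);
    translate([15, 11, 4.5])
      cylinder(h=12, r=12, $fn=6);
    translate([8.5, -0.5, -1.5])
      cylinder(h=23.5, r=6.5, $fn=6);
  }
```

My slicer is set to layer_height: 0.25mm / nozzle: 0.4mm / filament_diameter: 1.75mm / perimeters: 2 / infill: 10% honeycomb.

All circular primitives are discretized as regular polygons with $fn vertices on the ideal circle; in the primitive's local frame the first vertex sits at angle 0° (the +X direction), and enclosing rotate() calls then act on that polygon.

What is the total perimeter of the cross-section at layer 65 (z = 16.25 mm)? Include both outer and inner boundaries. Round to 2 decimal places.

167.51 mm

At z = 16.25 mm: the cube (footprint 28.5×29) is included at this height (perimeter 115.00 mm); the cube at (-0.5, 9) is present — its section is the full 16×6.5 rectangle (perimeter 45.00 mm); the r=12 cylinder at (15, 11) contributes a regular 6-gon of circumradius 12 (perimeter = 2·6·12.000·sin(180°/6) = 72.00 mm); the cylinder at (8.5, -0.5): section is a regular 6-gon, circumradius r=6.5 (perimeter = 2·6·6.500·sin(180°/6) = 39.00 mm); After the difference (first − rest): starting from the 28.5×29 cube, the 16×6.5 cube at (-0.5, 9) partially overlaps it — only the 100.75 mm² overlap (of its 104.00 mm²) is removed, clipping the outline; the r=12 cylinder at (15, 11) partially overlaps it — only the 299.87 mm² overlap (of its 374.12 mm²) is removed, clipping the outline; the r=6.5 cylinder at (8.5, -0.5) partially overlaps it — only the 24.29 mm² overlap (of its 109.77 mm²) is removed, clipping the outline — boundary = 167.51 mm; (rotated 20° about Z; rotation is an isometry so areas/perimeters/island counts are preserved). Overall, the cross-section has 2 separate islands. Total boundary length (outer) = 167.51 mm.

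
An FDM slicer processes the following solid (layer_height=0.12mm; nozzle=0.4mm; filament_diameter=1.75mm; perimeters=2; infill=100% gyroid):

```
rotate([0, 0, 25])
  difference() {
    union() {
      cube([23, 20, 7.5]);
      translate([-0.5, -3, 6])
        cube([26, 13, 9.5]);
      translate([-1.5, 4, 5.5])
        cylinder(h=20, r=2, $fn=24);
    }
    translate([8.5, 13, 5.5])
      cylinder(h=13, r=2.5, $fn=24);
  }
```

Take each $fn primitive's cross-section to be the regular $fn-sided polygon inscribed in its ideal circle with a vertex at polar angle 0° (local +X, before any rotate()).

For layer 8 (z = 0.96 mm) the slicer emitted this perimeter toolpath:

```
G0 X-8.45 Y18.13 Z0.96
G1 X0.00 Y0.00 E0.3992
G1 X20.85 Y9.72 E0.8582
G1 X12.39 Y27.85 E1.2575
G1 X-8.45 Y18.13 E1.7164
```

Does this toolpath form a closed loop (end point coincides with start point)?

yes

Start point (G0): (-8.45, 18.13). End point (last G1): the path returns to the start — closed.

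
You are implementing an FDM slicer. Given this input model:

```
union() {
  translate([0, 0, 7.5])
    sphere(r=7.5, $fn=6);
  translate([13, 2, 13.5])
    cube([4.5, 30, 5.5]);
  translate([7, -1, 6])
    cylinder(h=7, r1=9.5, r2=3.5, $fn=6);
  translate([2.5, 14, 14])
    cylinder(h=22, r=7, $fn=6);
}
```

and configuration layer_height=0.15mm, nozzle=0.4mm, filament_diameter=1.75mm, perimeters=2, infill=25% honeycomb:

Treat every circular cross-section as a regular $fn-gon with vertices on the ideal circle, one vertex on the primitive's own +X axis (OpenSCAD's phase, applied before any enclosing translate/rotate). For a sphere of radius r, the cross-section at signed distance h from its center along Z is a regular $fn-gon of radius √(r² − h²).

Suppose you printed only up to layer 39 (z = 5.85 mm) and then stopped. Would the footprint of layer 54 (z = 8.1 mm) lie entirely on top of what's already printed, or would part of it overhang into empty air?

Compare the two slices. At z = 5.85: the r=7.5 sphere contributes a regular 6-gon of circumradius √(7.5²−1.65²) = 7.316 (area = (6/2)·7.316²·sin(360°/6) = 139.07 mm²); the cube at (13, 2) is absent (z outside [13.5, 19]); the cone at (7, -1) is not intersected at this z (z outside [6, 13]); the cylinder at (2.5, 14) is absent (z outside [14, 36]); Merging all regions: only the r=7.5 sphere is present, so the union is just that shape — area = 139.07 mm². At z = 8.1: the r=7.5 sphere slices to a regular 6-gon of circumradius 7.476 (√(r²−h²) with h=0.6 from center) (area = (6/2)·7.476²·sin(360°/6) = 145.21 mm²); the cube at (13, 2) is absent (z outside [13.5, 19]); the cone at (7, -1) contributes a regular 6-gon of circumradius 7.700 (interpolated between r1=9.5 and r2=3.5 at t=0.300) (area = (6/2)·7.700²·sin(360°/6) = 154.04 mm²); the cylinder at (2.5, 14) does not reach this height (z outside [14, 36]); Taking the union: the regions partially overlap — summed areas 299.25 mm² minus the doubly-counted overlap 56.42 mm² gives 242.83 mm² — area = 242.83 mm². Checking containment: at z = 8.1 the cross-section extends beyond the z = 5.85 cross-section by about 103.76 mm².

part overhangs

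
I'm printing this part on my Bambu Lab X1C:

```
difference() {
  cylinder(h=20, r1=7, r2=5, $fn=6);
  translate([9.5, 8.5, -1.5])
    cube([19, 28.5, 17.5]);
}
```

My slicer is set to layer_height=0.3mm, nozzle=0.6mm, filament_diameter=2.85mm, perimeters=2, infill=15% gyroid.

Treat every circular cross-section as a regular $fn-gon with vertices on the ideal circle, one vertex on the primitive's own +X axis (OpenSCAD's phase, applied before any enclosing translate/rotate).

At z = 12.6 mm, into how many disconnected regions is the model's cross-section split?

At z = 12.6 mm: the cone contributes a regular 6-gon of circumradius 5.740 (interpolated between r1=7 and r2=5 at t=0.630); the 19×28.5 cube at (9.5, 8.5) contributes its full rectangle; Subtracting the remaining from the first: starting from the cone, the 19×28.5 cube at (9.5, 8.5) misses the remaining region (no effect) — 1 connected region. The result has 1 disconnected region.

1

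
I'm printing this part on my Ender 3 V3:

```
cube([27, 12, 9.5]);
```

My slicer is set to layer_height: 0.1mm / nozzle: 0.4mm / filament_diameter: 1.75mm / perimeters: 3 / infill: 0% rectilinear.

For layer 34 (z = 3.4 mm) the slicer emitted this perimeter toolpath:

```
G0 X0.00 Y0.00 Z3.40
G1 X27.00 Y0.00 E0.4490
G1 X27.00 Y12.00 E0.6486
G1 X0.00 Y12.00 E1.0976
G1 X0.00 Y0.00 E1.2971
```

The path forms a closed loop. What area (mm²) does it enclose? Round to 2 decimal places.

324.00 mm²

Apply the shoelace formula to the sequence of (X, Y) vertices; enclosed area = 324.00 mm².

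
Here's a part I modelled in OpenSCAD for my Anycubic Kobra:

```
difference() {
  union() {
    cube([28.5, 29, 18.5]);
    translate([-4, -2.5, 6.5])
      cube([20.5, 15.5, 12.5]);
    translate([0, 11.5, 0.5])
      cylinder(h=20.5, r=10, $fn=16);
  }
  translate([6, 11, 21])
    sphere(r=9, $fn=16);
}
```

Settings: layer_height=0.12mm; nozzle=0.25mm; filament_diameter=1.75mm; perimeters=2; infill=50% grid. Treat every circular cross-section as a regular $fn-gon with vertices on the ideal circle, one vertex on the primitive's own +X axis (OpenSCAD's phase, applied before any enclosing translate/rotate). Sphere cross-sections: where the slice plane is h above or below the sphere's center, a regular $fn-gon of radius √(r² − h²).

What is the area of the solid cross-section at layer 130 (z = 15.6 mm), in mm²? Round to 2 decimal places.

879.72 mm²

At z = 15.6 mm: the 28.5×29 cube contributes its full rectangle (area 826.50 mm²); the cube at (-4, -2.5) (footprint 20.5×15.5) is included at this height (area 317.75 mm²); the r=10 cylinder at (0, 11.5) contributes a regular 16-gon of circumradius 10 (area = (16/2)·10.000²·sin(360°/16) = 306.15 mm²); Merging all regions: the regions partially overlap — summed areas 1450.40 mm² minus the doubly-counted overlap 411.98 mm² gives 1038.42 mm² — area = 1038.42 mm²; the r=9 sphere at (6, 11) slices to a regular 16-gon of circumradius 7.200 (√(r²−h²) with h=5.4 from center) (area = (16/2)·7.200²·sin(360°/16) = 158.71 mm²); Taking the first minus the rest: starting from that combined region (1038.42 mm²), the r=9 sphere at (6, 11) lies wholly inside it (removes its full 158.71 mm² and its 44.95 mm outline becomes a hole wall) — area = 879.72 mm². Overall, the cross-section is one region with 1 hole. Net area = 879.72 mm².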